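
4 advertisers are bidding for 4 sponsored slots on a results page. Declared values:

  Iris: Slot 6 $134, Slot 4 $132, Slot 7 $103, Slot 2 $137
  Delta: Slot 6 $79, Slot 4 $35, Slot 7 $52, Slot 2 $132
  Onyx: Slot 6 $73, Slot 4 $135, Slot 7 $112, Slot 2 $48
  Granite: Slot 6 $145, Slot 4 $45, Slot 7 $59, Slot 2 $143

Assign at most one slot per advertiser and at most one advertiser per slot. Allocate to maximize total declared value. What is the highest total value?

Max total: $521

Optimal: Iris→Slot 4 ($132), Delta→Slot 2 ($132), Onyx→Slot 7 ($112), Granite→Slot 6 ($145) — total 132+132+112+145 = $521.
Column-greedy (each slot in turn goes to its best remaining advertiser) gives $515, worse by 6.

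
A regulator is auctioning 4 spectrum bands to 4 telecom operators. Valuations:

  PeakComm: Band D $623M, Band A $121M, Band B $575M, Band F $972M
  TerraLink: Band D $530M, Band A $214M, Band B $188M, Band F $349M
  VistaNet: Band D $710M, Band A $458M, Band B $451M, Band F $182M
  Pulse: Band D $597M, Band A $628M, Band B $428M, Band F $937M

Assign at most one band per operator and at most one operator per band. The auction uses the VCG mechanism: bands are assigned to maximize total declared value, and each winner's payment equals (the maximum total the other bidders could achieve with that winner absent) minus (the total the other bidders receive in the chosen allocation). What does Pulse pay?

Pulse pays $7M.

Efficient allocation: PeakComm→Band F ($972M), TerraLink→Band D ($530M), VistaNet→Band B ($451M), Pulse→Band A ($628M); total welfare W = $2581M.
Pulse receives Band A at value $628M, so the others get W − 628 = $1953M.
Without Pulse: best allocation of the remaining 3 bidders over all 4 bands is PeakComm→Band F ($972M), TerraLink→Band D ($530M), VistaNet→Band A ($458M), total $1960M.
VCG payment = (others' best without Pulse) − (others' welfare with Pulse) = 1960 − 1953 = $7M.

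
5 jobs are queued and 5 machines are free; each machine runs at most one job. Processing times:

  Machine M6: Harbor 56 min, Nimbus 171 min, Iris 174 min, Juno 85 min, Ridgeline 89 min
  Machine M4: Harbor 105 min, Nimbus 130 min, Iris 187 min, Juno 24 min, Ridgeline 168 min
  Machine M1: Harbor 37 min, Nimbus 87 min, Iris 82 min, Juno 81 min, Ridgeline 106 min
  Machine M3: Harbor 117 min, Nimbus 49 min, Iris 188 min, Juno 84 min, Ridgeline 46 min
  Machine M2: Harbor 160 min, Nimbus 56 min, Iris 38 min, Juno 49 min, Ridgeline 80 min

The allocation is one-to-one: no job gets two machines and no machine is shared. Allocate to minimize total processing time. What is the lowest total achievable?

Min total: 237 min

Optimal: Harbor→Machine M1 (37 min), Nimbus→Machine M3 (49 min), Iris→Machine M2 (38 min), Juno→Machine M4 (24 min), Ridgeline→Machine M6 (89 min) — total 37+49+38+24+89 = 237 min.
Column-greedy (each machine in turn goes to its cheapest remaining job) gives 264 min, worse by 27.
Swapping Harbor↔Iris (Harbor→Machine M2 160 min, Iris→Machine M1 82 min) adds 167.
No other one-to-one assignment undercuts 237 min.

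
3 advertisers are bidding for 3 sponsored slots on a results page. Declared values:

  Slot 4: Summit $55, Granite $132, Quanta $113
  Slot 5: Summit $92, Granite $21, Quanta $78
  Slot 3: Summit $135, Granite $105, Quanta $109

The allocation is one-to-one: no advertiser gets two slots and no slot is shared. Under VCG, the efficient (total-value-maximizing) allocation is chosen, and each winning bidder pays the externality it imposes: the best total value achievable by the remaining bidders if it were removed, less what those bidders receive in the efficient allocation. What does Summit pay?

Efficient allocation: Summit→Slot 3 ($135), Granite→Slot 4 ($132), Quanta→Slot 5 ($78); total welfare W = $345.
Summit receives Slot 3 at value $135, so the others get W − 135 = $210.
Without Summit: best allocation of the remaining 2 bidders over all 3 slots is Granite→Slot 4 ($132), Quanta→Slot 3 ($109), total $241.
VCG payment = (others' best without Summit) − (others' welfare with Summit) = 241 − 210 = $31.

Summit pays $31.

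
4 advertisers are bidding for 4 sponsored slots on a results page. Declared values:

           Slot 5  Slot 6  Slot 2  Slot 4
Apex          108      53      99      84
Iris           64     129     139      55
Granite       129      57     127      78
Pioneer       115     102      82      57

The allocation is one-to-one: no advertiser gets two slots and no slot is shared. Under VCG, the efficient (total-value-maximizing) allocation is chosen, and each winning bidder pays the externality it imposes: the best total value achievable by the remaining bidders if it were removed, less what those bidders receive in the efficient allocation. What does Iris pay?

Efficient allocation: Apex→Slot 4 ($84), Iris→Slot 6 ($129), Granite→Slot 2 ($127), Pioneer→Slot 5 ($115); total welfare W = $455.
Iris receives Slot 6 at value $129, so the others get W − 129 = $326.
Without Iris: best allocation of the remaining 3 bidders over all 4 slots is Apex→Slot 5 ($108), Granite→Slot 2 ($127), Pioneer→Slot 6 ($102), total $337.
VCG payment = (others' best without Iris) − (others' welfare with Iris) = 337 − 326 = $11.

Iris pays $11.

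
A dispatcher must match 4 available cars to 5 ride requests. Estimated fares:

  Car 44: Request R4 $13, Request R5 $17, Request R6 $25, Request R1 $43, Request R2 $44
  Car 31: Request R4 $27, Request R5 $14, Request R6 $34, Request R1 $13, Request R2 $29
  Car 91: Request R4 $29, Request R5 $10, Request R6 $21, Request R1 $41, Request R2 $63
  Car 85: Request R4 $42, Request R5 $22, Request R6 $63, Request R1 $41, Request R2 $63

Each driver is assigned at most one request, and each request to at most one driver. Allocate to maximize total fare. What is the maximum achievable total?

Optimal: Car 44→Request R1 ($43), Car 31→Request R4 ($27), Car 91→Request R2 ($63), Car 85→Request R6 ($63) — total 43+27+63+63 = $196.
Column-greedy (each request in turn goes to its best remaining driver) gives $134, worse by 62.
Checked against all permutations: $196 is optimal.

Max total: $196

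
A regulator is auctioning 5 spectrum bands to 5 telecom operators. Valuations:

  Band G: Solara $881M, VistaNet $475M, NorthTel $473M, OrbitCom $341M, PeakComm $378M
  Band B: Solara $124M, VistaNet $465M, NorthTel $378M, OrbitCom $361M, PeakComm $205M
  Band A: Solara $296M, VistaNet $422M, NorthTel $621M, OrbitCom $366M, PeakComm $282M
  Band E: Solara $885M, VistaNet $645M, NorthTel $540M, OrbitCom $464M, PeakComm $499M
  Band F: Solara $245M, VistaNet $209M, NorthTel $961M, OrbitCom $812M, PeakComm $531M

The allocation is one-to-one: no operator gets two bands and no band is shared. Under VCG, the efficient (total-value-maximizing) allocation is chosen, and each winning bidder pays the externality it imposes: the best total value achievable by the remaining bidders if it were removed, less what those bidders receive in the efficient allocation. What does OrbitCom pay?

Efficient allocation: Solara→Band G ($881M), VistaNet→Band B ($465M), NorthTel→Band A ($621M), OrbitCom→Band F ($812M), PeakComm→Band E ($499M); total welfare W = $3278M.
OrbitCom receives Band F at value $812M, so the others get W − 812 = $2466M.
Without OrbitCom: best allocation of the remaining 4 bidders over all 5 bands is Solara→Band G ($881M), VistaNet→Band B ($465M), NorthTel→Band F ($961M), PeakComm→Band E ($499M), total $2806M.
VCG payment = (others' best without OrbitCom) − (others' welfare with OrbitCom) = 2806 − 2466 = $340M.

OrbitCom pays $340M.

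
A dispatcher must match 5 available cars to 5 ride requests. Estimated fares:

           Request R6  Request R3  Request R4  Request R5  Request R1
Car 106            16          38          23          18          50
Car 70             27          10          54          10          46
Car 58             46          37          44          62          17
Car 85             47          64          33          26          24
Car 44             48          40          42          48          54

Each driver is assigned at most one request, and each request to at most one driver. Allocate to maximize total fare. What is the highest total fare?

This is the linear assignment problem.
Optimal: Car 106→Request R1 ($50), Car 70→Request R4 ($54), Car 58→Request R5 ($62), Car 85→Request R3 ($64), Car 44→Request R6 ($48) — total 50+54+62+64+48 = $278.
Every other assignment is strictly worse.

Max total: $278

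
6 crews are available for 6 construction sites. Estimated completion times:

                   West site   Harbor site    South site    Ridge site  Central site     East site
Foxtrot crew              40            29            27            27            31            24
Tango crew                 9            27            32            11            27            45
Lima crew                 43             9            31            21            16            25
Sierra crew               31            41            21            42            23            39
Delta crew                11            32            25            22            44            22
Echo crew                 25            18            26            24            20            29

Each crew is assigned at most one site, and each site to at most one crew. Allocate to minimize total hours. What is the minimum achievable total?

Min total: 96 hours

Optimal: Foxtrot crew→East site (24 hours), Tango crew→Ridge site (11 hours), Lima crew→Harbor site (9 hours), Sierra crew→South site (21 hours), Delta crew→West site (11 hours), Echo crew→Central site (20 hours) — total 24+11+9+21+11+20 = 96 hours.
Column-greedy (each site in turn goes to its cheapest remaining crew) gives 105 hours, worse by 9.
Next-best assignment: Foxtrot crew→East site, Tango crew→Ridge site, Lima crew→Central site, Sierra crew→South site, Delta crew→West site, Echo crew→Harbor site = 101 hours.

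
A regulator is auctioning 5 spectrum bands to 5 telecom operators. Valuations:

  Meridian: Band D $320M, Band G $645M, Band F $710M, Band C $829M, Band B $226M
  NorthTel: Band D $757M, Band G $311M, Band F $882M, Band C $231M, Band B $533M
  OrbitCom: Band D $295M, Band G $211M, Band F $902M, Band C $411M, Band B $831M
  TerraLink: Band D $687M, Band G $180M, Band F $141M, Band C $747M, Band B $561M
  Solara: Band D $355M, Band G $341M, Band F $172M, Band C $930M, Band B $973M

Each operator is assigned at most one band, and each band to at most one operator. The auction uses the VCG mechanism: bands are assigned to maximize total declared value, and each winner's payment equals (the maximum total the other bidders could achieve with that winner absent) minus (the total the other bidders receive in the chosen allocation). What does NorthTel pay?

Efficient allocation: Meridian→Band G ($645M), NorthTel→Band D ($757M), OrbitCom→Band F ($902M), TerraLink→Band C ($747M), Solara→Band B ($973M); total welfare W = $4024M.
NorthTel receives Band D at value $757M, so the others get W − 757 = $3267M.
Without NorthTel: best allocation of the remaining 4 bidders over all 5 bands is Meridian→Band C ($829M), OrbitCom→Band F ($902M), TerraLink→Band D ($687M), Solara→Band B ($973M), total $3391M.
VCG payment = (others' best without NorthTel) − (others' welfare with NorthTel) = 3391 − 3267 = $124M.

NorthTel pays $124M.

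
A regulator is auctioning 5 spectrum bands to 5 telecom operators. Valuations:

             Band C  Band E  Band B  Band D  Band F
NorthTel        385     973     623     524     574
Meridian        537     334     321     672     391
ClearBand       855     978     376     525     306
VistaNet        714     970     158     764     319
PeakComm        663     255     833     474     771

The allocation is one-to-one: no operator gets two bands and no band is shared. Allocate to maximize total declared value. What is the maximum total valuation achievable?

Max total: $3904M

This is a one-to-one assignment (maximum-weight bipartite matching).
Optimal: NorthTel→Band F ($574M), Meridian→Band D ($672M), ClearBand→Band C ($855M), VistaNet→Band E ($970M), PeakComm→Band B ($833M) — total 574+672+855+970+833 = $3904M.
Max-entry greedy (repeatedly take the single best remaining cell) gives $3686M, worse by 218.
Next-best assignment: NorthTel→Band B, Meridian→Band D, ClearBand→Band C, VistaNet→Band E, PeakComm→Band F = $3891M.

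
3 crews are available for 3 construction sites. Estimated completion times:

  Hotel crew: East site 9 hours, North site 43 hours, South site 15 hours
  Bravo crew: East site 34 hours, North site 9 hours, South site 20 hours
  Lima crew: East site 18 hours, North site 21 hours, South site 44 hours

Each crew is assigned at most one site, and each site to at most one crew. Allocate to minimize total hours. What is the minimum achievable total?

Optimal: Hotel crew→South site (15 hours), Bravo crew→North site (9 hours), Lima crew→East site (18 hours) — total 15+9+18 = 42 hours.
Column-greedy (each site in turn goes to its cheapest remaining crew) gives 62 hours, worse by 20.
No other one-to-one assignment undercuts 42 hours.

Minimum total: 42 hours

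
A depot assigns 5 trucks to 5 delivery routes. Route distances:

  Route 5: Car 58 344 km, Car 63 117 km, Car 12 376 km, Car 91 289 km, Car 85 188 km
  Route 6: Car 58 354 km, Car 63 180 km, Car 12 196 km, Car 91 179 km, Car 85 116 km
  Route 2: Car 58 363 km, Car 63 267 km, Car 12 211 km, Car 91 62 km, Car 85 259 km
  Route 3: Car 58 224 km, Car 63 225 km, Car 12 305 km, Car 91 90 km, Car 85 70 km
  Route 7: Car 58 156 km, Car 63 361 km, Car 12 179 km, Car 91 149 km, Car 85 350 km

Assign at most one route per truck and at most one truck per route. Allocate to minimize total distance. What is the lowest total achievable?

Minimum total: 601 km

Optimal: Car 58→Route 7 (156 km), Car 63→Route 5 (117 km), Car 12→Route 6 (196 km), Car 91→Route 2 (62 km), Car 85→Route 3 (70 km) — total 156+117+196+62+70 = 601 km.
Column-greedy (each route in turn goes to its cheapest remaining truck) gives 698 km, worse by 97.
Swapping Car 63↔Car 58 (Car 63→Route 7 361 km, Car 58→Route 5 344 km) adds 432.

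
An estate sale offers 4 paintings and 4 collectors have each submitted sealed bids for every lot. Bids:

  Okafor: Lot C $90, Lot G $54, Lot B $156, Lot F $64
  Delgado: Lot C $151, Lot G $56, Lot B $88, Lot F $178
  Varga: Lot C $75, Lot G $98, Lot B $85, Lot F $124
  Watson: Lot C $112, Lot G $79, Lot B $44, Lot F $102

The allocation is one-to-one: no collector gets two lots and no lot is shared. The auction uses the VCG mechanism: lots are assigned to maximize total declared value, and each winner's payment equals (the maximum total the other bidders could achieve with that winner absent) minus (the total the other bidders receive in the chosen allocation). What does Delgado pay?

Efficient allocation: Okafor→Lot B ($156), Delgado→Lot F ($178), Varga→Lot G ($98), Watson→Lot C ($112); total welfare W = $544.
Delgado receives Lot F at value $178, so the others get W − 178 = $366.
Without Delgado: best allocation of the remaining 3 bidders over all 4 lots is Okafor→Lot B ($156), Varga→Lot F ($124), Watson→Lot C ($112), total $392.
VCG payment = (others' best without Delgado) − (others' welfare with Delgado) = 392 − 366 = $26.

Delgado pays $26.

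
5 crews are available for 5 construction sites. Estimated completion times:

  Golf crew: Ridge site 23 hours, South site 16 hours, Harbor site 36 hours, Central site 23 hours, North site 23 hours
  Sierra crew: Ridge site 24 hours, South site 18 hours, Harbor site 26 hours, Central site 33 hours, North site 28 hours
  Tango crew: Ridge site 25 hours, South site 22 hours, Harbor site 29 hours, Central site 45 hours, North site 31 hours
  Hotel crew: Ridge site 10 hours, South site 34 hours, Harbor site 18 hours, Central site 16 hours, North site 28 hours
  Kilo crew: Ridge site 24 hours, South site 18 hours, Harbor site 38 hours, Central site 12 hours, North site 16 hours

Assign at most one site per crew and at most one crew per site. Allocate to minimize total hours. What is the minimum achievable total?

Minimum total: 92 hours

Optimal: Golf crew→North site (23 hours), Sierra crew→South site (18 hours), Tango crew→Harbor site (29 hours), Hotel crew→Ridge site (10 hours), Kilo crew→Central site (12 hours) — total 23+18+29+10+12 = 92 hours.
Row-greedy (each crew in turn takes its cheapest remaining site) gives 101 hours, worse by 9.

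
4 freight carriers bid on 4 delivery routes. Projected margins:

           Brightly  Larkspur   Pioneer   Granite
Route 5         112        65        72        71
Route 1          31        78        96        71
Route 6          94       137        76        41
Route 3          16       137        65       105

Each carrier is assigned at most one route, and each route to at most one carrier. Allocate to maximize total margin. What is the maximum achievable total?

This is the linear assignment problem.
Optimal: Brightly→Route 5 ($112k), Larkspur→Route 6 ($137k), Pioneer→Route 1 ($96k), Granite→Route 3 ($105k) — total 112+137+96+105 = $450k.

Max total: $450k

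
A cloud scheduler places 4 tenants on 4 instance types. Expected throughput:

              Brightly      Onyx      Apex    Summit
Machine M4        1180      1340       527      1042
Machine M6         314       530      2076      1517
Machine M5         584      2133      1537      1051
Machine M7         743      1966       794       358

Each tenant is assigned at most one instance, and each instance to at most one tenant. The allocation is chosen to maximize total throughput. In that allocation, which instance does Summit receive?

Summit receives Machine M5.

This is a one-to-one assignment (maximum-weight bipartite matching).
Optimal: Brightly→Machine M4 (1180 ops/s), Onyx→Machine M7 (1966 ops/s), Apex→Machine M6 (2076 ops/s), Summit→Machine M5 (1051 ops/s) — total 1180+1966+2076+1051 = 6273 ops/s.
Row-greedy (each tenant in turn takes its best remaining instance) gives 5747 ops/s, worse by 526.
Next-best assignment: Brightly→Machine M4, Onyx→Machine M7, Apex→Machine M5, Summit→Machine M6 = 6200 ops/s.
Swapping Summit↔Onyx (Summit→Machine M7 358 ops/s, Onyx→Machine M5 2133 ops/s) loses 526.
No other one-to-one assignment exceeds 6273 ops/s.
Summit's own top instance is Machine M6 (1517 ops/s), but forcing Summit→Machine M6 and reassigning the rest optimally gives only 6200 ops/s — worse by 73.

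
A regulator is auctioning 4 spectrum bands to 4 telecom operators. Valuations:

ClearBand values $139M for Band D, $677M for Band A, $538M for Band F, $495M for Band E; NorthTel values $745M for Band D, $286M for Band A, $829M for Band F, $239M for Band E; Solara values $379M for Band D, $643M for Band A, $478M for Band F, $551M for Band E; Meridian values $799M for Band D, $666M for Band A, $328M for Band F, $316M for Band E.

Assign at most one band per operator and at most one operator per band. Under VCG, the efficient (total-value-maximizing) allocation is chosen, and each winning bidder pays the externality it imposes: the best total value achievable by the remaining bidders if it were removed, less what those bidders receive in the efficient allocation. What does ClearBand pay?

Efficient allocation: ClearBand→Band A ($677M), NorthTel→Band F ($829M), Solara→Band E ($551M), Meridian→Band D ($799M); total welfare W = $2856M.
ClearBand receives Band A at value $677M, so the others get W − 677 = $2179M.
Without ClearBand: best allocation of the remaining 3 bidders over all 4 bands is NorthTel→Band F ($829M), Solara→Band A ($643M), Meridian→Band D ($799M), total $2271M.
VCG payment = (others' best without ClearBand) − (others' welfare with ClearBand) = 2271 − 2179 = $92M.

ClearBand pays $92M.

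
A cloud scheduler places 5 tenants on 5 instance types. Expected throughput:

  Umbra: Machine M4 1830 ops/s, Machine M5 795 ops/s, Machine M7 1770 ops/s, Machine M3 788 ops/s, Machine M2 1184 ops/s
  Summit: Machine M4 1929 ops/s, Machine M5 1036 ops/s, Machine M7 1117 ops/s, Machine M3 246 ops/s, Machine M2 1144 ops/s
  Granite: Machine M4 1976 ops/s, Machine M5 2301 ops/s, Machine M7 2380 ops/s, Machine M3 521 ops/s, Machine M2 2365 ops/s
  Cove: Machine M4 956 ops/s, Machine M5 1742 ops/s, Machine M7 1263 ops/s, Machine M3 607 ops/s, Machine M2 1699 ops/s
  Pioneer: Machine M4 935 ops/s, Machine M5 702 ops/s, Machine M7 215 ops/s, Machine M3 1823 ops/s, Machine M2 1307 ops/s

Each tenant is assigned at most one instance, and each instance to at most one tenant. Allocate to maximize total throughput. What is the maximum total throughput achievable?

This is a one-to-one assignment (maximum-weight bipartite matching).
Optimal: Umbra→Machine M7 (1770 ops/s), Summit→Machine M4 (1929 ops/s), Granite→Machine M2 (2365 ops/s), Cove→Machine M5 (1742 ops/s), Pioneer→Machine M3 (1823 ops/s) — total 1770+1929+2365+1742+1823 = 9629 ops/s.
Row-greedy (each tenant in turn takes its best remaining instance) gives 8919 ops/s, worse by 710.

Max total: 9629 ops/s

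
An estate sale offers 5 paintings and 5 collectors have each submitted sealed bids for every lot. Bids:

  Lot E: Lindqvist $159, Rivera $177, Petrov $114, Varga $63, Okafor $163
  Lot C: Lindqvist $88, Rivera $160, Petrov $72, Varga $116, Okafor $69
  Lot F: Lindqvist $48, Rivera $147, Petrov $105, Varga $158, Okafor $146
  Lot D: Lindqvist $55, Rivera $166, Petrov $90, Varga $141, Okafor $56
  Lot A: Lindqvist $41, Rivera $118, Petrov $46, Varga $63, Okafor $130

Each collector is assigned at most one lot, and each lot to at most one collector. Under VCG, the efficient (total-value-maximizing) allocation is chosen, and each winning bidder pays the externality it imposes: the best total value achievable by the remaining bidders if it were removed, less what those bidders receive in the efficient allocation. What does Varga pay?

Efficient allocation: Lindqvist→Lot E ($159), Rivera→Lot C ($160), Petrov→Lot D ($90), Varga→Lot F ($158), Okafor→Lot A ($130); total welfare W = $697.
Varga receives Lot F at value $158, so the others get W − 158 = $539.
Without Varga: best allocation of the remaining 4 bidders over all 5 lots is Lindqvist→Lot E ($159), Rivera→Lot D ($166), Petrov→Lot F ($105), Okafor→Lot A ($130), total $560.
VCG payment = (others' best without Varga) − (others' welfare with Varga) = 560 − 539 = $21.

Varga pays $21.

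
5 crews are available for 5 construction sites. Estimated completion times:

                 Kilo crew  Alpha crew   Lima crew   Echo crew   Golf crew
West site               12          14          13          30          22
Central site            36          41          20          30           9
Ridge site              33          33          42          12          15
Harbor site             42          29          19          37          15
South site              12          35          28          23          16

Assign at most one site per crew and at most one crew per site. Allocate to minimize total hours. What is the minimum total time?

Min total: 66 hours

This is the linear assignment problem.
Optimal: Kilo crew→South site (12 hours), Alpha crew→West site (14 hours), Lima crew→Harbor site (19 hours), Echo crew→Ridge site (12 hours), Golf crew→Central site (9 hours) — total 12+14+19+12+9 = 66 hours.
Row-greedy (each crew in turn takes its cheapest remaining site) gives 89 hours, worse by 23.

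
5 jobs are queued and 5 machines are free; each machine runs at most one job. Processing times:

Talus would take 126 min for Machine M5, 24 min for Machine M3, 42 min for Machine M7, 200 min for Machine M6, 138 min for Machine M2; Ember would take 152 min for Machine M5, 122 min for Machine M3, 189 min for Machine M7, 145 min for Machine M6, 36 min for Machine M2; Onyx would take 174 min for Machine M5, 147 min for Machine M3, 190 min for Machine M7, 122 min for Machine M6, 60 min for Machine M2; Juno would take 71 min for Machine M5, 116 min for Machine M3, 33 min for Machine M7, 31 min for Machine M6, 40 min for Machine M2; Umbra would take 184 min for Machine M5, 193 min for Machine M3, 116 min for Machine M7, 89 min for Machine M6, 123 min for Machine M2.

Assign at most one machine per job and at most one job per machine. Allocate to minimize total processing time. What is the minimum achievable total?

Optimal: Talus→Machine M3 (24 min), Ember→Machine M2 (36 min), Onyx→Machine M5 (174 min), Juno→Machine M7 (33 min), Umbra→Machine M6 (89 min) — total 24+36+174+33+89 = 356 min.
Column-greedy (each machine in turn goes to its cheapest remaining job) gives 369 min, worse by 13.
Swapping Ember↔Juno (Ember→Machine M7 189 min, Juno→Machine M2 40 min) adds 160.

Minimum total: 356 min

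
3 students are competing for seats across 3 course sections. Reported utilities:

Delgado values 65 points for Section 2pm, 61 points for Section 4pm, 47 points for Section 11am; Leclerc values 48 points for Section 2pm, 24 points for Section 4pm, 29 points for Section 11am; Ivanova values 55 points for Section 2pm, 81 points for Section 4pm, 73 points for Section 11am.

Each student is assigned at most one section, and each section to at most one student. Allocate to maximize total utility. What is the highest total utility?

Max total: 182 points

Treat this as an assignment problem: match each student to one section.
Optimal: Delgado→Section 4pm (61 points), Leclerc→Section 2pm (48 points), Ivanova→Section 11am (73 points) — total 61+48+73 = 182 points.
Max-entry greedy (repeatedly take the single best remaining cell) gives 175 points, worse by 7.
Next-best assignment: Delgado→Section 11am, Leclerc→Section 2pm, Ivanova→Section 4pm = 176 points.
Checked against all permutations: 182 points is optimal.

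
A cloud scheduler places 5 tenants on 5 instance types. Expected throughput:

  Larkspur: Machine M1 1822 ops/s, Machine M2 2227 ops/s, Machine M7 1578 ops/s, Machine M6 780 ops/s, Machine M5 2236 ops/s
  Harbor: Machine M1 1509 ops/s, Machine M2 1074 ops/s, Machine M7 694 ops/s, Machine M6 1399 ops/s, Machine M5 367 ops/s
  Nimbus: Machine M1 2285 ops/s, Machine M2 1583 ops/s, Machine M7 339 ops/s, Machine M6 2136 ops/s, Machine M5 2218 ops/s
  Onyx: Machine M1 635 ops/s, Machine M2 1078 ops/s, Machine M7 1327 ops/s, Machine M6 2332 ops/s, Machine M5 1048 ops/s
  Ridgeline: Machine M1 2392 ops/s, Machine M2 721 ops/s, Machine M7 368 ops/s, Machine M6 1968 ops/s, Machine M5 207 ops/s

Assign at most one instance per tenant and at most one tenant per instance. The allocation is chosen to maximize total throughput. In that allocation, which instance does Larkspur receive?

Optimal: Larkspur→Machine M2 (2227 ops/s), Harbor→Machine M7 (694 ops/s), Nimbus→Machine M5 (2218 ops/s), Onyx→Machine M6 (2332 ops/s), Ridgeline→Machine M1 (2392 ops/s) — total 2227+694+2218+2332+2392 = 9863 ops/s.
Column-greedy (each instance in turn goes to its best remaining tenant) gives 8449 ops/s, worse by 1414.
Next-best assignment: Larkspur→Machine M7, Harbor→Machine M2, Nimbus→Machine M5, Onyx→Machine M6, Ridgeline→Machine M1 = 9594 ops/s.
Swapping Harbor↔Nimbus (Harbor→Machine M5 367 ops/s, Nimbus→Machine M7 339 ops/s) loses 2206.
Every other assignment is strictly worse.
Larkspur's own top instance is Machine M5 (2236 ops/s), but forcing Larkspur→Machine M5 and reassigning the rest optimally gives only 9237 ops/s — worse by 626.

Larkspur receives Machine M2.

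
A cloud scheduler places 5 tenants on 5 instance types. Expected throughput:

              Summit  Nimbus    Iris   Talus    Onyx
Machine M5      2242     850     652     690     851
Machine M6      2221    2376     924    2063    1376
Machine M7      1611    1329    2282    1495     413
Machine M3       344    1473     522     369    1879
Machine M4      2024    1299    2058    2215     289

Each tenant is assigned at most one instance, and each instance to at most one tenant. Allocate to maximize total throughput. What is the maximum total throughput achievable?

Maximum total: 10994 ops/s

Optimal: Summit→Machine M5 (2242 ops/s), Nimbus→Machine M6 (2376 ops/s), Iris→Machine M7 (2282 ops/s), Talus→Machine M4 (2215 ops/s), Onyx→Machine M3 (1879 ops/s) — total 2242+2376+2282+2215+1879 = 10994 ops/s.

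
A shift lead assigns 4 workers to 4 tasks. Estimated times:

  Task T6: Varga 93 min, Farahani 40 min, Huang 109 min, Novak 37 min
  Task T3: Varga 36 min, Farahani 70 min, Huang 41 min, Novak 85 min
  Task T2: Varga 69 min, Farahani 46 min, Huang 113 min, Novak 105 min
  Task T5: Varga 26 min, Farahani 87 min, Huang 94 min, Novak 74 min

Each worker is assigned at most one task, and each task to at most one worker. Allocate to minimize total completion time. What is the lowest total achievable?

Min total: 150 min

This is a one-to-one assignment (minimum-cost bipartite matching).
Optimal: Varga→Task T5 (26 min), Farahani→Task T2 (46 min), Huang→Task T3 (41 min), Novak→Task T6 (37 min) — total 26+46+41+37 = 150 min.
Column-greedy (each task in turn goes to its cheapest remaining worker) gives 213 min, worse by 63.
Every other assignment is strictly worse.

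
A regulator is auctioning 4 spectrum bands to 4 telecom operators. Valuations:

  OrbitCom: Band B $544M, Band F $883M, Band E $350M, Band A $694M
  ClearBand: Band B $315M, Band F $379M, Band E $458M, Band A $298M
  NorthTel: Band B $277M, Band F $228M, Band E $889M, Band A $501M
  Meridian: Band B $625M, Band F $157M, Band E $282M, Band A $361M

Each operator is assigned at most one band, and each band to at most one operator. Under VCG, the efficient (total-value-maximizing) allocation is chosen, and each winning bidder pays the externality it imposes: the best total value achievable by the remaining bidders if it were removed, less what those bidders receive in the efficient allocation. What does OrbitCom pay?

OrbitCom pays $81M.

Efficient allocation: OrbitCom→Band F ($883M), ClearBand→Band A ($298M), NorthTel→Band E ($889M), Meridian→Band B ($625M); total welfare W = $2695M.
OrbitCom receives Band F at value $883M, so the others get W − 883 = $1812M.
Without OrbitCom: best allocation of the remaining 3 bidders over all 4 bands is ClearBand→Band F ($379M), NorthTel→Band E ($889M), Meridian→Band B ($625M), total $1893M.
VCG payment = (others' best without OrbitCom) − (others' welfare with OrbitCom) = 1893 − 1812 = $81M.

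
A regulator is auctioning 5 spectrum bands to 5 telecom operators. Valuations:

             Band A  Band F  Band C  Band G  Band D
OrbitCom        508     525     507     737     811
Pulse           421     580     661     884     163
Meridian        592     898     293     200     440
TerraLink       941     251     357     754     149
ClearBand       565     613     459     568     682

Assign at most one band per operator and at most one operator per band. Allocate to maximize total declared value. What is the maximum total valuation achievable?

Maximum total: $3993M

Optimal: OrbitCom→Band D ($811M), Pulse→Band G ($884M), Meridian→Band F ($898M), TerraLink→Band A ($941M), ClearBand→Band C ($459M) — total 811+884+898+941+459 = $3993M.
Column-greedy (each band in turn goes to its best remaining operator) gives $3919M, worse by 74.
No other one-to-one assignment exceeds $3993M.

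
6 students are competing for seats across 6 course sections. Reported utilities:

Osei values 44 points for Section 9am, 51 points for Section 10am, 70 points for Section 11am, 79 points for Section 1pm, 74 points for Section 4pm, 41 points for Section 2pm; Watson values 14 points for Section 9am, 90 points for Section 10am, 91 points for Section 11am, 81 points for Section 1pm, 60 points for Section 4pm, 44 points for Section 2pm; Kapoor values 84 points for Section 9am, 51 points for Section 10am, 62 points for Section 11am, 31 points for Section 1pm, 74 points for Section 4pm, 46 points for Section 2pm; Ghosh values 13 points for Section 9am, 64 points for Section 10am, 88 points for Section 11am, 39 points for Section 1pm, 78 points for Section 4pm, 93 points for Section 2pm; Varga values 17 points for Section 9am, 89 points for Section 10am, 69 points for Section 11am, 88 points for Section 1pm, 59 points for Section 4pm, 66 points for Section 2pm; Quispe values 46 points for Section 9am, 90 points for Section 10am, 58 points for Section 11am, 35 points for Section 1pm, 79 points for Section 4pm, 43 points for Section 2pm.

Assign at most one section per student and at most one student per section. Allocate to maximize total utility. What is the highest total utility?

Treat this as an assignment problem: match each student to one section.
Optimal: Osei→Section 4pm (74 points), Watson→Section 11am (91 points), Kapoor→Section 9am (84 points), Ghosh→Section 2pm (93 points), Varga→Section 1pm (88 points), Quispe→Section 10am (90 points) — total 74+91+84+93+88+90 = 520 points.
Swapping Kapoor↔Ghosh (Kapoor→Section 2pm 46 points, Ghosh→Section 9am 13 points) loses 118.
Every other assignment is strictly worse.

Max total: 520 points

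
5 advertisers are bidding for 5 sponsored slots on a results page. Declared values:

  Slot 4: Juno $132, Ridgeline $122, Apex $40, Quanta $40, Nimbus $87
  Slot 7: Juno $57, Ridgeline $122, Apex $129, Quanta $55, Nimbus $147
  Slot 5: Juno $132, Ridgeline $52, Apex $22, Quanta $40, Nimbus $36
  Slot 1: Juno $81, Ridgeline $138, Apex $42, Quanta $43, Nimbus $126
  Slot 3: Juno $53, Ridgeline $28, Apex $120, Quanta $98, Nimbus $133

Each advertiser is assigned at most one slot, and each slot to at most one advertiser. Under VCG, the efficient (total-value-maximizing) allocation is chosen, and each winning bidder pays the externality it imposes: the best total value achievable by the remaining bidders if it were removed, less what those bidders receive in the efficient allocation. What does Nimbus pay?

Nimbus pays $16.

Efficient allocation: Juno→Slot 5 ($132), Ridgeline→Slot 4 ($122), Apex→Slot 7 ($129), Quanta→Slot 3 ($98), Nimbus→Slot 1 ($126); total welfare W = $607.
Nimbus receives Slot 1 at value $126, so the others get W − 126 = $481.
Without Nimbus: best allocation of the remaining 4 bidders over all 5 slots is Juno→Slot 4 ($132), Ridgeline→Slot 1 ($138), Apex→Slot 7 ($129), Quanta→Slot 3 ($98), total $497.
VCG payment = (others' best without Nimbus) − (others' welfare with Nimbus) = 497 − 481 = $16.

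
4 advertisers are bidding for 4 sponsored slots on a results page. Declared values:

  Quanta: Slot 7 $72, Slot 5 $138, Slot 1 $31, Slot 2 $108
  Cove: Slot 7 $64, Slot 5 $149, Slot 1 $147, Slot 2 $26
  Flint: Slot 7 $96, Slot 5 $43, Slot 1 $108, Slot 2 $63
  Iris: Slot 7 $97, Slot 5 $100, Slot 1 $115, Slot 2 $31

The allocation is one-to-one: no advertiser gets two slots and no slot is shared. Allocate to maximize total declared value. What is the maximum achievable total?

This is the linear assignment problem.
Optimal: Quanta→Slot 2 ($108), Cove→Slot 5 ($149), Flint→Slot 7 ($96), Iris→Slot 1 ($115) — total 108+149+96+115 = $468.
Column-greedy (each slot in turn goes to its best remaining advertiser) gives $462, worse by 6.
Next-best assignment: Quanta→Slot 2, Cove→Slot 5, Flint→Slot 1, Iris→Slot 7 = $462.
No other one-to-one assignment exceeds $468.

Maximum total: $468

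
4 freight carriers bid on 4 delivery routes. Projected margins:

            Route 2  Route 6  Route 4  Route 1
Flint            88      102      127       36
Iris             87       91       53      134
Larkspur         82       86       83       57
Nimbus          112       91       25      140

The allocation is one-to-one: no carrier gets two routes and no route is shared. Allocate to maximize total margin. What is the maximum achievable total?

Maximum total: $459k

This is the linear assignment problem.
Optimal: Flint→Route 4 ($127k), Iris→Route 1 ($134k), Larkspur→Route 6 ($86k), Nimbus→Route 2 ($112k) — total 127+134+86+112 = $459k.
Column-greedy (each route in turn goes to its best remaining carrier) gives $431k, worse by 28.
Next-best assignment: Flint→Route 4, Iris→Route 2, Larkspur→Route 6, Nimbus→Route 1 = $440k.
Checked against all permutations: $459k is optimal.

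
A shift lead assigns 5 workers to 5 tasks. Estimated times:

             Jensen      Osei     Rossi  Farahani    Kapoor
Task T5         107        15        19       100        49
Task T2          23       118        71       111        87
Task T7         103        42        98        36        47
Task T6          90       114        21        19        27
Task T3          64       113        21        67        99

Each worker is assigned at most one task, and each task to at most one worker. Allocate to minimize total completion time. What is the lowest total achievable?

Minimum total: 122 min

This is the linear assignment problem.
Optimal: Jensen→Task T2 (23 min), Osei→Task T5 (15 min), Rossi→Task T3 (21 min), Farahani→Task T7 (36 min), Kapoor→Task T6 (27 min) — total 23+15+21+36+27 = 122 min.
Row-greedy (each worker in turn takes its cheapest remaining task) gives 194 min, worse by 72.
Swapping Jensen↔Osei (Jensen→Task T5 107 min, Osei→Task T2 118 min) adds 187.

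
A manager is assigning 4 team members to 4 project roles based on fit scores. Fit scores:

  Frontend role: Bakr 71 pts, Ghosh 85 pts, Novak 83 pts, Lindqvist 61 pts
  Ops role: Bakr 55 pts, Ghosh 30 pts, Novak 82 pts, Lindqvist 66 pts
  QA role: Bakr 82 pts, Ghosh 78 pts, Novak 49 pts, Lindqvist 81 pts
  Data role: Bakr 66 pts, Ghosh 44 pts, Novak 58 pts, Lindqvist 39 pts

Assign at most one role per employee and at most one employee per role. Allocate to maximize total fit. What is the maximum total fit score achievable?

Optimal: Bakr→Data role (66 pts), Ghosh→Frontend role (85 pts), Novak→Ops role (82 pts), Lindqvist→QA role (81 pts) — total 66+85+82+81 = 314 pts.
Max-entry greedy (repeatedly take the single best remaining cell) gives 288 pts, worse by 26.
Swapping Lindqvist↔Novak (Lindqvist→Ops role 66 pts, Novak→QA role 49 pts) loses 48.
Checked against all permutations: 314 pts is optimal.

Maximum total: 314 pts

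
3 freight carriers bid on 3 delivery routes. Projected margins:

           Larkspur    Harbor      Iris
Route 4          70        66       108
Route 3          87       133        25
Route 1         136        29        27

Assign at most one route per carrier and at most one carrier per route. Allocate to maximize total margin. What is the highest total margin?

This is the linear assignment problem.
Optimal: Larkspur→Route 1 ($136k), Harbor→Route 3 ($133k), Iris→Route 4 ($108k) — total 136+133+108 = $377k.
Checked against all permutations: $377k is optimal.

Max total: $377k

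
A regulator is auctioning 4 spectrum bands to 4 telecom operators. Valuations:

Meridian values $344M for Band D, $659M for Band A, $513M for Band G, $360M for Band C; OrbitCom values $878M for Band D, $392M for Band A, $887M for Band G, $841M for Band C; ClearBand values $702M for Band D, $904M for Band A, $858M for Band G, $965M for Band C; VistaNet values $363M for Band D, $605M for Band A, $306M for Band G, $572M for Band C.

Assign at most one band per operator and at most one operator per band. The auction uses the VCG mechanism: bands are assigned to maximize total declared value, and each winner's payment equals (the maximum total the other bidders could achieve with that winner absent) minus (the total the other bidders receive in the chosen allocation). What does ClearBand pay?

Efficient allocation: Meridian→Band A ($659M), OrbitCom→Band D ($878M), ClearBand→Band G ($858M), VistaNet→Band C ($572M); total welfare W = $2967M.
ClearBand receives Band G at value $858M, so the others get W − 858 = $2109M.
Without ClearBand: best allocation of the remaining 3 bidders over all 4 bands is Meridian→Band A ($659M), OrbitCom→Band G ($887M), VistaNet→Band C ($572M), total $2118M.
VCG payment = (others' best without ClearBand) − (others' welfare with ClearBand) = 2118 − 2109 = $9M.

ClearBand pays $9M.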